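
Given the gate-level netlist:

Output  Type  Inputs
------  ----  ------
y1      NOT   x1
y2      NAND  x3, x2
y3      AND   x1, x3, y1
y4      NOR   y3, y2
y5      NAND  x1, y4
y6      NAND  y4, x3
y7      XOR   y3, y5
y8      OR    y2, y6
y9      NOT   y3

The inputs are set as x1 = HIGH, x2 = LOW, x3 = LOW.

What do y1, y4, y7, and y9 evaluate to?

y1 = LOW, y4 = LOW, y7 = HIGH, y9 = HIGH

y1 = NOT x1 = NOT HIGH = LOW
y2 = x3 NAND x2 = LOW NAND LOW = HIGH
y3 = x1 AND x3 AND y1 = HIGH AND LOW AND LOW = LOW
y4 = y3 NOR y2 = LOW NOR HIGH = LOW
y5 = x1 NAND y4 = HIGH NAND LOW = HIGH
y7 = y3 XOR y5 = LOW XOR HIGH = HIGH
y9 = NOT y3 = NOT LOW = HIGH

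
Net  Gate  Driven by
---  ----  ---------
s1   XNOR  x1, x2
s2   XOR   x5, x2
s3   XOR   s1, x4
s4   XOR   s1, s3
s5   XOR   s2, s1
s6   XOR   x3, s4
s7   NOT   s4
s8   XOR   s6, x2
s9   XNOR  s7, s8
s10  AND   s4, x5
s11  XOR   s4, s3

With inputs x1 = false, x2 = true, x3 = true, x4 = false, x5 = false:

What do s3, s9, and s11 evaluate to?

s1 = x1 XNOR x2 = false XNOR true = false
s3 = s1 XOR x4 = false XOR false = false
s4 = s1 XOR s3 = false XOR false = false
s6 = x3 XOR s4 = true XOR false = true
s7 = NOT s4 = NOT false = true
s8 = s6 XOR x2 = true XOR true = false
s9 = s7 XNOR s8 = true XNOR false = false
s11 = s4 XOR s3 = false XOR false = false

s3 = false; s9 = false; s11 = false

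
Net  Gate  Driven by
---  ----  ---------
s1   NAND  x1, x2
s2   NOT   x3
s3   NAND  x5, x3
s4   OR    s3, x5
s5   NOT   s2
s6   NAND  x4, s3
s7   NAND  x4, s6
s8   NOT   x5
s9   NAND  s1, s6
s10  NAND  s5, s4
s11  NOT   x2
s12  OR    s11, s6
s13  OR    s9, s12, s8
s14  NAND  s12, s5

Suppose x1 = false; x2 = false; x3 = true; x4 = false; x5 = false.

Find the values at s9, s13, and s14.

s9 = false  s13 = true  s14 = false

s1 = x1 NAND x2 = false NAND false = true
s2 = NOT x3 = NOT true = false
s3 = x5 NAND x3 = false NAND true = true
s5 = NOT s2 = NOT false = true
s6 = x4 NAND s3 = false NAND true = true
s8 = NOT x5 = NOT false = true
s9 = s1 NAND s6 = true NAND true = false
s11 = NOT x2 = NOT false = true
s12 = s11 OR s6 = true OR true = true
s13 = s9 OR s12 OR s8 = false OR true OR true = true
s14 = s12 NAND s5 = true NAND true = false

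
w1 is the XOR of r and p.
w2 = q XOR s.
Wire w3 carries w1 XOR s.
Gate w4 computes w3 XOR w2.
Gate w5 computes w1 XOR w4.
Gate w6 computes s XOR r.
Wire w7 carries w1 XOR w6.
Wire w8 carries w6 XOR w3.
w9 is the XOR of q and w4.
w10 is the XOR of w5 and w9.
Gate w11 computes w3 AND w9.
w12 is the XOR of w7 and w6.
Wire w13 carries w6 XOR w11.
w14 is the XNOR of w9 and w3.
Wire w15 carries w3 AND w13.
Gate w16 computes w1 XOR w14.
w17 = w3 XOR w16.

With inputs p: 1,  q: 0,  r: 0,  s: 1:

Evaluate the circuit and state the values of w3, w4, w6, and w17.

w1 = r XOR p = 0 XOR 1 = 1
w2 = q XOR s = 0 XOR 1 = 1
w3 = w1 XOR s = 1 XOR 1 = 0
w4 = w3 XOR w2 = 0 XOR 1 = 1
w6 = s XOR r = 1 XOR 0 = 1
w9 = q XOR w4 = 0 XOR 1 = 1
w14 = w9 XNOR w3 = 1 XNOR 0 = 0
w16 = w1 XOR w14 = 1 XOR 0 = 1
w17 = w3 XOR w16 = 0 XOR 1 = 1

w3 = 0, w4 = 1, w6 = 1, w17 = 1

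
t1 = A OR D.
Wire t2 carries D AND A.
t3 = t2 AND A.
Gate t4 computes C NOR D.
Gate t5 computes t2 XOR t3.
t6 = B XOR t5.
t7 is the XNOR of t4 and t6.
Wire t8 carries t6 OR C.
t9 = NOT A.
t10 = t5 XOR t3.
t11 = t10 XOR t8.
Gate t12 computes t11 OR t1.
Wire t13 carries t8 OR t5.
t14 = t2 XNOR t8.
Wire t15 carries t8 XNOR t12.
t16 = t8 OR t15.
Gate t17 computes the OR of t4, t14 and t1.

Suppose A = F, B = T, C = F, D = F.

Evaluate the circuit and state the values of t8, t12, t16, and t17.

t8 = T  t12 = T  t16 = T  t17 = T

t1 = A OR D = F OR F = F
t2 = D AND A = F AND F = F
t3 = t2 AND A = F AND F = F
t4 = C NOR D = F NOR F = T
t5 = t2 XOR t3 = F XOR F = F
t6 = B XOR t5 = T XOR F = T
t8 = t6 OR C = T OR F = T
t10 = t5 XOR t3 = F XOR F = F
t11 = t10 XOR t8 = F XOR T = T
t12 = t11 OR t1 = T OR F = T
t14 = t2 XNOR t8 = F XNOR T = F
t15 = t8 XNOR t12 = T XNOR T = T
t16 = t8 OR t15 = T OR T = T
t17 = t4 OR t14 OR t1 = T OR F OR F = T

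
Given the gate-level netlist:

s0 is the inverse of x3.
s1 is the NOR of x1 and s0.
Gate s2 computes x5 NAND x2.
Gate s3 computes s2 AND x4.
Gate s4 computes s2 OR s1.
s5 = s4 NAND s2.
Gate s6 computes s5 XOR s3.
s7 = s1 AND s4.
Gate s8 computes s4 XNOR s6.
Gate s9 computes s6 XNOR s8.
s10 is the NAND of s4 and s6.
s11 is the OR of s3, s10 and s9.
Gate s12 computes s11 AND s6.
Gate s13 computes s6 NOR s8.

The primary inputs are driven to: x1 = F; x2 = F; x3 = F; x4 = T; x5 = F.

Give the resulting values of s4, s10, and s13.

s4 = T, s10 = F, s13 = F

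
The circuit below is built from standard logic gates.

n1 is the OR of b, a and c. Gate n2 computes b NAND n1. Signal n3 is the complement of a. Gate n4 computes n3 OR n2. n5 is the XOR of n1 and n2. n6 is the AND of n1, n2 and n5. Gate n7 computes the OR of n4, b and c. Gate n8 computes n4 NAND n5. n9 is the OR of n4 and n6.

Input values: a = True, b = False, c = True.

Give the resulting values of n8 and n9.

n8 = True, n9 = True

n1 = b OR a OR c = False OR True OR True = True
n2 = b NAND n1 = False NAND True = True
n3 = NOT a = NOT True = False
n4 = n3 OR n2 = False OR True = True
n5 = n1 XOR n2 = True XOR True = False
n6 = n1 AND n2 AND n5 = True AND True AND False = False
n8 = n4 NAND n5 = True NAND False = True
n9 = n4 OR n6 = True OR False = True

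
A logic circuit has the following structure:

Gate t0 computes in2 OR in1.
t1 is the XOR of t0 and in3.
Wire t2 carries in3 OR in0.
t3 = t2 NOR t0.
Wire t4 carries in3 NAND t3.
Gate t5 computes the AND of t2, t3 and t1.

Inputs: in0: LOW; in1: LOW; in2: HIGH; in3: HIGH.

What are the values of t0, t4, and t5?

t0 = HIGH, t4 = HIGH, t5 = LOW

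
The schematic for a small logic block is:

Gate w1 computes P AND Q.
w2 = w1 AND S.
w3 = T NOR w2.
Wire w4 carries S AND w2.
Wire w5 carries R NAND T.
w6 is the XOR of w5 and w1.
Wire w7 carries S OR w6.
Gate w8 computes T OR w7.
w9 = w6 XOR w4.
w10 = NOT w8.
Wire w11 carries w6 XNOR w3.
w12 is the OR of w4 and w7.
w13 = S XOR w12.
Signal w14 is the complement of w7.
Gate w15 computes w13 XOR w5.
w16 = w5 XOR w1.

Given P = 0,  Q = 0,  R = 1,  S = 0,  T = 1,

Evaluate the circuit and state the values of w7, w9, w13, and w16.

w7 = 0  w9 = 0  w13 = 0  w16 = 0

w1 = P AND Q = 0 AND 0 = 0
w2 = w1 AND S = 0 AND 0 = 0
w4 = S AND w2 = 0 AND 0 = 0
w5 = R NAND T = 1 NAND 1 = 0
w6 = w5 XOR w1 = 0 XOR 0 = 0
w7 = S OR w6 = 0 OR 0 = 0
w9 = w6 XOR w4 = 0 XOR 0 = 0
w12 = w4 OR w7 = 0 OR 0 = 0
w13 = S XOR w12 = 0 XOR 0 = 0
w16 = w5 XOR w1 = 0 XOR 0 = 0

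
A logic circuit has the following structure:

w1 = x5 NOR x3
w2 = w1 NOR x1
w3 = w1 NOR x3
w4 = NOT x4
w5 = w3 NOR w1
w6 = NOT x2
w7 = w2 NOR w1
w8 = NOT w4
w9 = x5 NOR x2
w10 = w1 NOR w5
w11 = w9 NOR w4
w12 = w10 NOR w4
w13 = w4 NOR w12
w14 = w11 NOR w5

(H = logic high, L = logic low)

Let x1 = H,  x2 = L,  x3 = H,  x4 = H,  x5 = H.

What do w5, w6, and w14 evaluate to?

w1 = x5 NOR x3 = H NOR H = L
w3 = w1 NOR x3 = L NOR H = L
w4 = NOT x4 = NOT H = L
w5 = w3 NOR w1 = L NOR L = H
w6 = NOT x2 = NOT L = H
w9 = x5 NOR x2 = H NOR L = L
w11 = w9 NOR w4 = L NOR L = H
w14 = w11 NOR w5 = H NOR H = L

w5 = H  w6 = H  w14 = L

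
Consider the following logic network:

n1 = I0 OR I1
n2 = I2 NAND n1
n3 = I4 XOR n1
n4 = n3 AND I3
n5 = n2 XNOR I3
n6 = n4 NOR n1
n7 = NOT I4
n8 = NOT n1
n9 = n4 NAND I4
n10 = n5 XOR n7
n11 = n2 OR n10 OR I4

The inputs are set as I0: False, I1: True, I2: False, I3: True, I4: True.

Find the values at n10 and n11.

n10 = True, n11 = True

n1 = I0 OR I1 = False OR True = True
n2 = I2 NAND n1 = False NAND True = True
n5 = n2 XNOR I3 = True XNOR True = True
n7 = NOT I4 = NOT True = False
n10 = n5 XOR n7 = True XOR False = True
n11 = n2 OR n10 OR I4 = True OR True OR True = True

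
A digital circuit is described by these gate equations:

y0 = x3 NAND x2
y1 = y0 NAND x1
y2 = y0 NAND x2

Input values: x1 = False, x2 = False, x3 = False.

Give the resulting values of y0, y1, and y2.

y0 = x3 NAND x2 = False NAND False = True
y1 = y0 NAND x1 = True NAND False = True
y2 = y0 NAND x2 = True NAND False = True

y0 = True, y1 = True, y2 = True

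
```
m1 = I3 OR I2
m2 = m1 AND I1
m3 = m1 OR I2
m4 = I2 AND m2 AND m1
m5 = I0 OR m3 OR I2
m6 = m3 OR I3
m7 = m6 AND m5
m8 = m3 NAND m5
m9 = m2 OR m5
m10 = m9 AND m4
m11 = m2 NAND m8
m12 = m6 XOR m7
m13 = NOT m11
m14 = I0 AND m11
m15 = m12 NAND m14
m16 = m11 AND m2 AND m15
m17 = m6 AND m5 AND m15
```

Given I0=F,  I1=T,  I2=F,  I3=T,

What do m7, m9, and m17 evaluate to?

m7 = T, m9 = T, m17 = T

m1 = I3 OR I2 = T OR F = T
m2 = m1 AND I1 = T AND T = T
m3 = m1 OR I2 = T OR F = T
m5 = I0 OR m3 OR I2 = F OR T OR F = T
m6 = m3 OR I3 = T OR T = T
m7 = m6 AND m5 = T AND T = T
m8 = m3 NAND m5 = T NAND T = F
m9 = m2 OR m5 = T OR T = T
m11 = m2 NAND m8 = T NAND F = T
m12 = m6 XOR m7 = T XOR T = F
m14 = I0 AND m11 = F AND T = F
m15 = m12 NAND m14 = F NAND F = T
m17 = m6 AND m5 AND m15 = T AND T AND T = T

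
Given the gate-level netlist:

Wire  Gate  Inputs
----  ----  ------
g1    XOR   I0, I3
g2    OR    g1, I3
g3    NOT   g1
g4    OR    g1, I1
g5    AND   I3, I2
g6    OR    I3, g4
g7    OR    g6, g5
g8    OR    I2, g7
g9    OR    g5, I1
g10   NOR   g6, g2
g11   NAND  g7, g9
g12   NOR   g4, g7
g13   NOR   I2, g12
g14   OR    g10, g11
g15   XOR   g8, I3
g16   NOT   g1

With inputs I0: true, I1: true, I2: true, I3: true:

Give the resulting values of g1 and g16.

g1 = I0 XOR I3 = true XOR true = false
g16 = NOT g1 = NOT false = true

g1 = false; g16 = true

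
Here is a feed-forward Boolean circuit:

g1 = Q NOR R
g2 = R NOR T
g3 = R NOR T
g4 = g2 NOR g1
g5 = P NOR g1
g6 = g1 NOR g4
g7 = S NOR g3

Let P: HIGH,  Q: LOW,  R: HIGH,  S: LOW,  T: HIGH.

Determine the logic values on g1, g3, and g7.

g1 = LOW; g3 = LOW; g7 = HIGH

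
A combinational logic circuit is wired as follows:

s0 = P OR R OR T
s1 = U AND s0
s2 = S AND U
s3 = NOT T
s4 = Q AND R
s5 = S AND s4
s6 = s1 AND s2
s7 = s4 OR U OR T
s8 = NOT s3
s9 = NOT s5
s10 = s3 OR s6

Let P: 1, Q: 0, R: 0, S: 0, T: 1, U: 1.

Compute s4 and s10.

s0 = P OR R OR T = 1 OR 0 OR 1 = 1
s1 = U AND s0 = 1 AND 1 = 1
s2 = S AND U = 0 AND 1 = 0
s3 = NOT T = NOT 1 = 0
s4 = Q AND R = 0 AND 0 = 0
s6 = s1 AND s2 = 1 AND 0 = 0
s10 = s3 OR s6 = 0 OR 0 = 0

s4 = 0; s10 = 0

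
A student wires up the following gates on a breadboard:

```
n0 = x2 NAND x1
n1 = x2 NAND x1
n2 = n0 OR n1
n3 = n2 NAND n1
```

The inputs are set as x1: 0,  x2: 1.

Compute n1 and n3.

n1 = 1, n3 = 0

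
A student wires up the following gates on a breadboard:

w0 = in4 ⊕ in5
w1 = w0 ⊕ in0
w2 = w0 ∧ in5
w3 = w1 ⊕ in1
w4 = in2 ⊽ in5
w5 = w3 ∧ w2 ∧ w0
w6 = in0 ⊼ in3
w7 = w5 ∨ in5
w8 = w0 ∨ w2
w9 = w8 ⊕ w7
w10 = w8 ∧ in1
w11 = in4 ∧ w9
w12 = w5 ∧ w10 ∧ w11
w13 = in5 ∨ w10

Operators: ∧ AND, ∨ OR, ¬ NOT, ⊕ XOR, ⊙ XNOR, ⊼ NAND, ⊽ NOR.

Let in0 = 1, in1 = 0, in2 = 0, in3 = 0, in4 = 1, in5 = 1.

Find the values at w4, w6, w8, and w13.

w4 = 0, w6 = 1, w8 = 0, w13 = 1

w0 = in4 XOR in5 = 1 XOR 1 = 0
w2 = w0 AND in5 = 0 AND 1 = 0
w4 = in2 NOR in5 = 0 NOR 1 = 0
w6 = in0 NAND in3 = 1 NAND 0 = 1
w8 = w0 OR w2 = 0 OR 0 = 0
w10 = w8 AND in1 = 0 AND 0 = 0
w13 = in5 OR w10 = 1 OR 0 = 1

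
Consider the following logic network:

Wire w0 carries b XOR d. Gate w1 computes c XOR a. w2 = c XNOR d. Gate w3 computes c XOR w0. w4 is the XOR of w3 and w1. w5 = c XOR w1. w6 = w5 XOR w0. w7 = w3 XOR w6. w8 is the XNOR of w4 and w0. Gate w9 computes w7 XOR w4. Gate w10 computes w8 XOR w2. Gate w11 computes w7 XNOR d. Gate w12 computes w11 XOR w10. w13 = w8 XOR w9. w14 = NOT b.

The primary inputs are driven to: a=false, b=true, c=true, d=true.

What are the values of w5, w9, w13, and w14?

w5 = false, w9 = true, w13 = false, w14 = false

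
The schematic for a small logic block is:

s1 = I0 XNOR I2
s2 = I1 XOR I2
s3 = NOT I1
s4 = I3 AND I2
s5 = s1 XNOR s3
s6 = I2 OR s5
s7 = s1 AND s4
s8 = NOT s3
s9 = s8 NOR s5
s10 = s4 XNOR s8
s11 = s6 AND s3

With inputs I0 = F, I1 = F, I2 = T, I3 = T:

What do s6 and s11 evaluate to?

s6 = T  s11 = T

s1 = I0 XNOR I2 = F XNOR T = F
s3 = NOT I1 = NOT F = T
s5 = s1 XNOR s3 = F XNOR T = F
s6 = I2 OR s5 = T OR F = T
s11 = s6 AND s3 = T AND T = T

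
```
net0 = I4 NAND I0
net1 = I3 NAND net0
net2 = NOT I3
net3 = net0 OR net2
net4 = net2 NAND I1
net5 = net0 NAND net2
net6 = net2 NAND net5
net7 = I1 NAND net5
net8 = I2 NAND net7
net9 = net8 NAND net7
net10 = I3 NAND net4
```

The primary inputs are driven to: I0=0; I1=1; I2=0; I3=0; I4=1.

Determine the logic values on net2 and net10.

net2 = 1  net10 = 1

net2 = NOT I3 = NOT 0 = 1
net4 = net2 NAND I1 = 1 NAND 1 = 0
net10 = I3 NAND net4 = 0 NAND 0 = 1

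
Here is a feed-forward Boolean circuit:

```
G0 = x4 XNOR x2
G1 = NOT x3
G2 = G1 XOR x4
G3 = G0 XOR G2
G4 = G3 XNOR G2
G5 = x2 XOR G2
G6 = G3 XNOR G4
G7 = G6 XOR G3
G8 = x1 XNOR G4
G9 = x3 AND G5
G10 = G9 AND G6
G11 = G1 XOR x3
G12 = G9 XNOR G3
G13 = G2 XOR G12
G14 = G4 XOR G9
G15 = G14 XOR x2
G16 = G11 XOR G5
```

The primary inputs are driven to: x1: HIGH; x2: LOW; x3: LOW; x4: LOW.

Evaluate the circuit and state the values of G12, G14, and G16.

G0 = x4 XNOR x2 = LOW XNOR LOW = HIGH
G1 = NOT x3 = NOT LOW = HIGH
G2 = G1 XOR x4 = HIGH XOR LOW = HIGH
G3 = G0 XOR G2 = HIGH XOR HIGH = LOW
G4 = G3 XNOR G2 = LOW XNOR HIGH = LOW
G5 = x2 XOR G2 = LOW XOR HIGH = HIGH
G9 = x3 AND G5 = LOW AND HIGH = LOW
G11 = G1 XOR x3 = HIGH XOR LOW = HIGH
G12 = G9 XNOR G3 = LOW XNOR LOW = HIGH
G14 = G4 XOR G9 = LOW XOR LOW = LOW
G16 = G11 XOR G5 = HIGH XOR HIGH = LOW

G12 = HIGH  G14 = LOW  G16 = LOW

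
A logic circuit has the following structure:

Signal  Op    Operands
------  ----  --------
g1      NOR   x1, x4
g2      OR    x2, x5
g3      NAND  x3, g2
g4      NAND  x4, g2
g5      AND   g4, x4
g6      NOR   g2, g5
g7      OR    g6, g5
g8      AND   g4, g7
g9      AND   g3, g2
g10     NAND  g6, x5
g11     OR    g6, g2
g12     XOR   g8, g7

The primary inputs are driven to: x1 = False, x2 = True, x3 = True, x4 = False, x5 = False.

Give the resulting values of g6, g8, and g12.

g6 = False; g8 = False; g12 = False

g2 = x2 OR x5 = True OR False = True
g4 = x4 NAND g2 = False NAND True = True
g5 = g4 AND x4 = True AND False = False
g6 = g2 NOR g5 = True NOR False = False
g7 = g6 OR g5 = False OR False = False
g8 = g4 AND g7 = True AND False = False
g12 = g8 XOR g7 = False XOR False = False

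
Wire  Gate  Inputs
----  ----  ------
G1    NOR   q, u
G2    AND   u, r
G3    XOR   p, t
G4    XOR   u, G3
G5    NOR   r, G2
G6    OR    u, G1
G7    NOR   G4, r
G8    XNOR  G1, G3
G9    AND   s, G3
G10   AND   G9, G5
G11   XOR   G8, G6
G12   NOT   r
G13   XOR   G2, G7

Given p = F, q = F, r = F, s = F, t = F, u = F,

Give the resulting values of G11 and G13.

G11 = T, G13 = T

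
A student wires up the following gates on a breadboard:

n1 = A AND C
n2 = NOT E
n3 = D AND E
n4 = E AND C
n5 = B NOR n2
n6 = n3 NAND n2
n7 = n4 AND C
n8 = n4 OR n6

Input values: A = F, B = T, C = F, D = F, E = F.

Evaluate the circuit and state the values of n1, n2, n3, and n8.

n1 = F, n2 = T, n3 = F, n8 = T

n1 = A AND C = F AND F = F
n2 = NOT E = NOT F = T
n3 = D AND E = F AND F = F
n4 = E AND C = F AND F = F
n6 = n3 NAND n2 = F NAND T = T
n8 = n4 OR n6 = F OR T = T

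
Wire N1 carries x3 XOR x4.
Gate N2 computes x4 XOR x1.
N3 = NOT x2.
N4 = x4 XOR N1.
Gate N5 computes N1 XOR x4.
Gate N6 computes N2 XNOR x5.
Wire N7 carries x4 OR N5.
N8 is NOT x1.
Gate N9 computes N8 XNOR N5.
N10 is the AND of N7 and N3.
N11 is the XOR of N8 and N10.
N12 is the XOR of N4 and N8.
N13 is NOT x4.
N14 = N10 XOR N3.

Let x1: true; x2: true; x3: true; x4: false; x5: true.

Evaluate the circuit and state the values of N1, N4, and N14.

N1 = true, N4 = true, N14 = false

N1 = x3 XOR x4 = true XOR false = true
N3 = NOT x2 = NOT true = false
N4 = x4 XOR N1 = false XOR true = true
N5 = N1 XOR x4 = true XOR false = true
N7 = x4 OR N5 = false OR true = true
N10 = N7 AND N3 = true AND false = false
N14 = N10 XOR N3 = false XOR false = false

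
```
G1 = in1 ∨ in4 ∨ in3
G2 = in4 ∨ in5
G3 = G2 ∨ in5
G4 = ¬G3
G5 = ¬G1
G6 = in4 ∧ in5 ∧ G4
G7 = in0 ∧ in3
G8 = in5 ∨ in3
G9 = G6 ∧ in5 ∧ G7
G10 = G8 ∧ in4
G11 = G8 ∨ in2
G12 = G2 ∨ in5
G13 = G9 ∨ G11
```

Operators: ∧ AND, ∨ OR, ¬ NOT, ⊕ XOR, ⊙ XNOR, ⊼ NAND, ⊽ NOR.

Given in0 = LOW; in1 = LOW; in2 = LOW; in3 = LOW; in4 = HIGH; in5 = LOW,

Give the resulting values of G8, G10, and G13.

G8 = LOW, G10 = LOW, G13 = LOW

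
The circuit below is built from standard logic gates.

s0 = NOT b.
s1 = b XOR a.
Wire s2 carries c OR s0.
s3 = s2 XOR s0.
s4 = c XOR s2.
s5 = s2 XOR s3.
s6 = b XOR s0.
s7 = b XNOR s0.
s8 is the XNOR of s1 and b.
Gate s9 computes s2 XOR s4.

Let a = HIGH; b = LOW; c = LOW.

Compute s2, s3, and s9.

s2 = HIGH; s3 = LOW; s9 = LOW

s0 = NOT b = NOT LOW = HIGH
s2 = c OR s0 = LOW OR HIGH = HIGH
s3 = s2 XOR s0 = HIGH XOR HIGH = LOW
s4 = c XOR s2 = LOW XOR HIGH = HIGH
s9 = s2 XOR s4 = HIGH XOR HIGH = LOW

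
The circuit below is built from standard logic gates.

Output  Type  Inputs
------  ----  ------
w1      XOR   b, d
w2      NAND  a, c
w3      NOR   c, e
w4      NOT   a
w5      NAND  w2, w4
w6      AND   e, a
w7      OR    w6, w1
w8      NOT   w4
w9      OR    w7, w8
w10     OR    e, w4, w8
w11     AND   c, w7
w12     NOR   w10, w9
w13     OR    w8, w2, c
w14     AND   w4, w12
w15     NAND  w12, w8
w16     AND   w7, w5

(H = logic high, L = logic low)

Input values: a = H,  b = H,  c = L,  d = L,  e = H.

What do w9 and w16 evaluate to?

w1 = b XOR d = H XOR L = H
w2 = a NAND c = H NAND L = H
w4 = NOT a = NOT H = L
w5 = w2 NAND w4 = H NAND L = H
w6 = e AND a = H AND H = H
w7 = w6 OR w1 = H OR H = H
w8 = NOT w4 = NOT L = H
w9 = w7 OR w8 = H OR H = H
w16 = w7 AND w5 = H AND H = H

w9 = H, w16 = H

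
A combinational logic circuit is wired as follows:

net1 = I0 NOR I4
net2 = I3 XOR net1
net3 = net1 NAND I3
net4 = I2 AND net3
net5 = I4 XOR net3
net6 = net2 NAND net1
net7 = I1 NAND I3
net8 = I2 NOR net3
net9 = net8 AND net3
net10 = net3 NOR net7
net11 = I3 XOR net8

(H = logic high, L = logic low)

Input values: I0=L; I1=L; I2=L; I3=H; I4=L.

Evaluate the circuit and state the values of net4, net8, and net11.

net4 = L  net8 = H  net11 = L

net1 = I0 NOR I4 = L NOR L = H
net3 = net1 NAND I3 = H NAND H = L
net4 = I2 AND net3 = L AND L = L
net8 = I2 NOR net3 = L NOR L = H
net11 = I3 XOR net8 = H XOR H = L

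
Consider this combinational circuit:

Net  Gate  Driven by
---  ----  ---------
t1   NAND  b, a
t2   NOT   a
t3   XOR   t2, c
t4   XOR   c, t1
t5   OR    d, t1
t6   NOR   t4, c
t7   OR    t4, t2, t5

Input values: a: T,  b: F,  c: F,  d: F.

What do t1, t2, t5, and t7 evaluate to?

t1 = T, t2 = F, t5 = T, t7 = T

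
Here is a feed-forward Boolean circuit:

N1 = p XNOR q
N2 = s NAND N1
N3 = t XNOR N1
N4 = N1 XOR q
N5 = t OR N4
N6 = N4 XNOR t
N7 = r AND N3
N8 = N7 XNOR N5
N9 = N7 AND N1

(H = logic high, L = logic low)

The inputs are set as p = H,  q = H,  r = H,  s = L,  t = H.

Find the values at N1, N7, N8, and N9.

N1 = H, N7 = H, N8 = H, N9 = H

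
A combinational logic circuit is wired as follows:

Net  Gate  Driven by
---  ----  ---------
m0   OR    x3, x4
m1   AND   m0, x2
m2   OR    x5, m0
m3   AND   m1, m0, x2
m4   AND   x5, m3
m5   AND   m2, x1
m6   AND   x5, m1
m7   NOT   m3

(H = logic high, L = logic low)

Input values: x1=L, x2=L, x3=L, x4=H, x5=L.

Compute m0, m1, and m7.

m0 = x3 OR x4 = L OR H = H
m1 = m0 AND x2 = H AND L = L
m3 = m1 AND m0 AND x2 = L AND H AND L = L
m7 = NOT m3 = NOT L = H

m0 = H; m1 = L; m7 = H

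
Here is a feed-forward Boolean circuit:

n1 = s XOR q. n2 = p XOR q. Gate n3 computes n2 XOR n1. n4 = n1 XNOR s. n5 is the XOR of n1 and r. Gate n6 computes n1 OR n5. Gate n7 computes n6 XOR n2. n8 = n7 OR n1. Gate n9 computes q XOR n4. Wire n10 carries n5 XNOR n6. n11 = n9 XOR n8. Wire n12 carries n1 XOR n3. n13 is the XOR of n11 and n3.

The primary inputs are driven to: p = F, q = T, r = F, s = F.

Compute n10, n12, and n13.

n1 = s XOR q = F XOR T = T
n2 = p XOR q = F XOR T = T
n3 = n2 XOR n1 = T XOR T = F
n4 = n1 XNOR s = T XNOR F = F
n5 = n1 XOR r = T XOR F = T
n6 = n1 OR n5 = T OR T = T
n7 = n6 XOR n2 = T XOR T = F
n8 = n7 OR n1 = F OR T = T
n9 = q XOR n4 = T XOR F = T
n10 = n5 XNOR n6 = T XNOR T = T
n11 = n9 XOR n8 = T XOR T = F
n12 = n1 XOR n3 = T XOR F = T
n13 = n11 XOR n3 = F XOR F = F

n10 = T, n12 = T, n13 = F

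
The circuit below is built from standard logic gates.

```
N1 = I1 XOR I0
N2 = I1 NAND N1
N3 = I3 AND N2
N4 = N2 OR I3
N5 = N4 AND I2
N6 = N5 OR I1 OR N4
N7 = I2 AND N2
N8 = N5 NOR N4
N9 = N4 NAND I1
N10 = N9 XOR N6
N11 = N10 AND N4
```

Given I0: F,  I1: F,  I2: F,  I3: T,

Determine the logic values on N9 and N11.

N9 = T  N11 = F

N1 = I1 XOR I0 = F XOR F = F
N2 = I1 NAND N1 = F NAND F = T
N4 = N2 OR I3 = T OR T = T
N5 = N4 AND I2 = T AND F = F
N6 = N5 OR I1 OR N4 = F OR F OR T = T
N9 = N4 NAND I1 = T NAND F = T
N10 = N9 XOR N6 = T XOR T = F
N11 = N10 AND N4 = F AND T = F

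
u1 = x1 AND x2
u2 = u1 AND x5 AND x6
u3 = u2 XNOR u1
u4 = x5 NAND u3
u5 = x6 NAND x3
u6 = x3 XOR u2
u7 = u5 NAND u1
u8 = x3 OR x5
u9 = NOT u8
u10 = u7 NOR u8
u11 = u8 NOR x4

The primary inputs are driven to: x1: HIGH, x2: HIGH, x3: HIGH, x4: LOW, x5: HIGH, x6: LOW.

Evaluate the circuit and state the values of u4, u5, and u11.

u1 = x1 AND x2 = HIGH AND HIGH = HIGH
u2 = u1 AND x5 AND x6 = HIGH AND HIGH AND LOW = LOW
u3 = u2 XNOR u1 = LOW XNOR HIGH = LOW
u4 = x5 NAND u3 = HIGH NAND LOW = HIGH
u5 = x6 NAND x3 = LOW NAND HIGH = HIGH
u8 = x3 OR x5 = HIGH OR HIGH = HIGH
u11 = u8 NOR x4 = HIGH NOR LOW = LOW

u4 = HIGH, u5 = HIGH, u11 = LOW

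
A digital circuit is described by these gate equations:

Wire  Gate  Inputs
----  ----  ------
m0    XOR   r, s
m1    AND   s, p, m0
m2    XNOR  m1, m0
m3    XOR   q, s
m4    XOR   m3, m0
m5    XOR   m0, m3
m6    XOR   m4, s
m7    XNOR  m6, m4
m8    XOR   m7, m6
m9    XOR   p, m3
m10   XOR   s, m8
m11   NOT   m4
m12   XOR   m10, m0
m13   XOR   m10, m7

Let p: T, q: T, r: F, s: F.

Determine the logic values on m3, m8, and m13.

m0 = r XOR s = F XOR F = F
m3 = q XOR s = T XOR F = T
m4 = m3 XOR m0 = T XOR F = T
m6 = m4 XOR s = T XOR F = T
m7 = m6 XNOR m4 = T XNOR T = T
m8 = m7 XOR m6 = T XOR T = F
m10 = s XOR m8 = F XOR F = F
m13 = m10 XOR m7 = F XOR T = T

m3 = T, m8 = F, m13 = T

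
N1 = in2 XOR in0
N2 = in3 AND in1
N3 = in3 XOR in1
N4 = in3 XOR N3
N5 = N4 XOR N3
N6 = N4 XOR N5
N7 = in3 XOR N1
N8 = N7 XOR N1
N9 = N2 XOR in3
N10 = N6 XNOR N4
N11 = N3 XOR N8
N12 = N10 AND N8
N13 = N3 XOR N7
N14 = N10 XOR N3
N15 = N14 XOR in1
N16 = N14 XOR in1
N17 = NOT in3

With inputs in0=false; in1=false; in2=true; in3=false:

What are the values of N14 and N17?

N3 = in3 XOR in1 = false XOR false = false
N4 = in3 XOR N3 = false XOR false = false
N5 = N4 XOR N3 = false XOR false = false
N6 = N4 XOR N5 = false XOR false = false
N10 = N6 XNOR N4 = false XNOR false = true
N14 = N10 XOR N3 = true XOR false = true
N17 = NOT in3 = NOT false = true

N14 = true, N17 = true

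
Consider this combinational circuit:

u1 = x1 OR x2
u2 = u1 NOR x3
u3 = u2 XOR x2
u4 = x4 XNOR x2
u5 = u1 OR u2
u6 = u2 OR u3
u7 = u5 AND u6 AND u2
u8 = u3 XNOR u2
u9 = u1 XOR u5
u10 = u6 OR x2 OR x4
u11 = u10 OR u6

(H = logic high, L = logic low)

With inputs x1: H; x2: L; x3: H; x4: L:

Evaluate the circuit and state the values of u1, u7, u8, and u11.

u1 = x1 OR x2 = H OR L = H
u2 = u1 NOR x3 = H NOR H = L
u3 = u2 XOR x2 = L XOR L = L
u5 = u1 OR u2 = H OR L = H
u6 = u2 OR u3 = L OR L = L
u7 = u5 AND u6 AND u2 = H AND L AND L = L
u8 = u3 XNOR u2 = L XNOR L = H
u10 = u6 OR x2 OR x4 = L OR L OR L = L
u11 = u10 OR u6 = L OR L = L

u1 = H, u7 = L, u8 = H, u11 = L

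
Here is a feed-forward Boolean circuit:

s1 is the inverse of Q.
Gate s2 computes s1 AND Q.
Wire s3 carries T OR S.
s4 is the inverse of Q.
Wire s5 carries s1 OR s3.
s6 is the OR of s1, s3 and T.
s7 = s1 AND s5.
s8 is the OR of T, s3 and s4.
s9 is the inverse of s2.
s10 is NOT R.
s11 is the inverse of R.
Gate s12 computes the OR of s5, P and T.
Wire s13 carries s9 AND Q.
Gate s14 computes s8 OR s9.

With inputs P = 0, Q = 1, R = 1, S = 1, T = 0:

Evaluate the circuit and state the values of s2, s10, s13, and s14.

s2 = 0  s10 = 0  s13 = 1  s14 = 1

s1 = NOT Q = NOT 1 = 0
s2 = s1 AND Q = 0 AND 1 = 0
s3 = T OR S = 0 OR 1 = 1
s4 = NOT Q = NOT 1 = 0
s8 = T OR s3 OR s4 = 0 OR 1 OR 0 = 1
s9 = NOT s2 = NOT 0 = 1
s10 = NOT R = NOT 1 = 0
s13 = s9 AND Q = 1 AND 1 = 1
s14 = s8 OR s9 = 1 OR 1 = 1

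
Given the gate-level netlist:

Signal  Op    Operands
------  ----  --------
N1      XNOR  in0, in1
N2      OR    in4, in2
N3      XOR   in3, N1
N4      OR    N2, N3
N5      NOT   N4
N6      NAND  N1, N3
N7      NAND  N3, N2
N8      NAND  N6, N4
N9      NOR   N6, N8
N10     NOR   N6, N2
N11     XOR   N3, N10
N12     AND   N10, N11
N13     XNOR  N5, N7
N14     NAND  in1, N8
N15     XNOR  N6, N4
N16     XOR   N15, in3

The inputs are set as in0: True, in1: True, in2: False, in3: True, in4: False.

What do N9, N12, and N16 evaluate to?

N9 = False  N12 = False  N16 = True

N1 = in0 XNOR in1 = True XNOR True = True
N2 = in4 OR in2 = False OR False = False
N3 = in3 XOR N1 = True XOR True = False
N4 = N2 OR N3 = False OR False = False
N6 = N1 NAND N3 = True NAND False = True
N8 = N6 NAND N4 = True NAND False = True
N9 = N6 NOR N8 = True NOR True = False
N10 = N6 NOR N2 = True NOR False = False
N11 = N3 XOR N10 = False XOR False = False
N12 = N10 AND N11 = False AND False = False
N15 = N6 XNOR N4 = True XNOR False = False
N16 = N15 XOR in3 = False XOR True = True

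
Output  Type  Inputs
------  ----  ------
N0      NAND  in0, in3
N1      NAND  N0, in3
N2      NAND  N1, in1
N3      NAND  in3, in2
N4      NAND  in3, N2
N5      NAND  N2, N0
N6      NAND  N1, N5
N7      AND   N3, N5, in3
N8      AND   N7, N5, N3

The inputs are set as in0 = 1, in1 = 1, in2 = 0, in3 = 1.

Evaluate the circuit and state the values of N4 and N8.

N0 = in0 NAND in3 = 1 NAND 1 = 0
N1 = N0 NAND in3 = 0 NAND 1 = 1
N2 = N1 NAND in1 = 1 NAND 1 = 0
N3 = in3 NAND in2 = 1 NAND 0 = 1
N4 = in3 NAND N2 = 1 NAND 0 = 1
N5 = N2 NAND N0 = 0 NAND 0 = 1
N7 = N3 AND N5 AND in3 = 1 AND 1 AND 1 = 1
N8 = N7 AND N5 AND N3 = 1 AND 1 AND 1 = 1

N4 = 1; N8 = 1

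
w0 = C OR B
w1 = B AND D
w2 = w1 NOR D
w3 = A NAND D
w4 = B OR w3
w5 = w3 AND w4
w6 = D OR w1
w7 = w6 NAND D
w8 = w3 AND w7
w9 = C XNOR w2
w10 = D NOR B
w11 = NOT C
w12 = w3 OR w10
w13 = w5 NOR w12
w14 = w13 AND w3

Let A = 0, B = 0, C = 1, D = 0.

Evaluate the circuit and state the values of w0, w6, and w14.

w0 = C OR B = 1 OR 0 = 1
w1 = B AND D = 0 AND 0 = 0
w3 = A NAND D = 0 NAND 0 = 1
w4 = B OR w3 = 0 OR 1 = 1
w5 = w3 AND w4 = 1 AND 1 = 1
w6 = D OR w1 = 0 OR 0 = 0
w10 = D NOR B = 0 NOR 0 = 1
w12 = w3 OR w10 = 1 OR 1 = 1
w13 = w5 NOR w12 = 1 NOR 1 = 0
w14 = w13 AND w3 = 0 AND 1 = 0

w0 = 1  w6 = 0  w14 = 0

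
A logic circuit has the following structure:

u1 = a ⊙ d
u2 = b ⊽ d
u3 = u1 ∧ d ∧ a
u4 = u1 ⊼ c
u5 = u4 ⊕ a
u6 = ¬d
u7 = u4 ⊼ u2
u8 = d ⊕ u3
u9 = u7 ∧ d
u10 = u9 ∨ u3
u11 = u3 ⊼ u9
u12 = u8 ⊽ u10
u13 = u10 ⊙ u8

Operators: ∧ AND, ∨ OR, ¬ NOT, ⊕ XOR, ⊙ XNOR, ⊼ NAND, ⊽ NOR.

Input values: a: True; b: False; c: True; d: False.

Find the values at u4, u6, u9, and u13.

u4 = True; u6 = True; u9 = False; u13 = True

u1 = a XNOR d = True XNOR False = False
u2 = b NOR d = False NOR False = True
u3 = u1 AND d AND a = False AND False AND True = False
u4 = u1 NAND c = False NAND True = True
u6 = NOT d = NOT False = True
u7 = u4 NAND u2 = True NAND True = False
u8 = d XOR u3 = False XOR False = False
u9 = u7 AND d = False AND False = False
u10 = u9 OR u3 = False OR False = False
u13 = u10 XNOR u8 = False XNOR False = True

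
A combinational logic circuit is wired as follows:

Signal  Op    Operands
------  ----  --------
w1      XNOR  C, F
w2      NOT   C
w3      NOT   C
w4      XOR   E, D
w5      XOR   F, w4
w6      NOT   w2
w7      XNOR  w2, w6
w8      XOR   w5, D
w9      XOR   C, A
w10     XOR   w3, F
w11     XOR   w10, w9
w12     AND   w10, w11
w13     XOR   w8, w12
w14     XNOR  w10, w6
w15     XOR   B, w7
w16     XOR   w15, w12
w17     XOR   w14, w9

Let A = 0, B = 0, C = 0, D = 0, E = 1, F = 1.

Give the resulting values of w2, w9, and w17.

w2 = NOT C = NOT 0 = 1
w3 = NOT C = NOT 0 = 1
w6 = NOT w2 = NOT 1 = 0
w9 = C XOR A = 0 XOR 0 = 0
w10 = w3 XOR F = 1 XOR 1 = 0
w14 = w10 XNOR w6 = 0 XNOR 0 = 1
w17 = w14 XOR w9 = 1 XOR 0 = 1

w2 = 1  w9 = 0  w17 = 1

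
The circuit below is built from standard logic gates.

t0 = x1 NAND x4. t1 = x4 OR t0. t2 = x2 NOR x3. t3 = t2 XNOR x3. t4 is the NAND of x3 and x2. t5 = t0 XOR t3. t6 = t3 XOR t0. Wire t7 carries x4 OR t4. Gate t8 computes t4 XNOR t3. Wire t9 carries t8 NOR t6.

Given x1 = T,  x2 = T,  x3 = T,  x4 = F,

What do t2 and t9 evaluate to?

t0 = x1 NAND x4 = T NAND F = T
t2 = x2 NOR x3 = T NOR T = F
t3 = t2 XNOR x3 = F XNOR T = F
t4 = x3 NAND x2 = T NAND T = F
t6 = t3 XOR t0 = F XOR T = T
t8 = t4 XNOR t3 = F XNOR F = T
t9 = t8 NOR t6 = T NOR T = F

t2 = F  t9 = F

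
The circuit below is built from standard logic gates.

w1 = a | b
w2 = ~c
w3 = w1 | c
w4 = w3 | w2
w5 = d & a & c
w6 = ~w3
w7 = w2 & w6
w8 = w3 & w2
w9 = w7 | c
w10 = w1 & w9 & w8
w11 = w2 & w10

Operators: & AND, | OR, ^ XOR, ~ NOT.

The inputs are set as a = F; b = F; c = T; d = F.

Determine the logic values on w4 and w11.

w1 = a OR b = F OR F = F
w2 = NOT c = NOT T = F
w3 = w1 OR c = F OR T = T
w4 = w3 OR w2 = T OR F = T
w6 = NOT w3 = NOT T = F
w7 = w2 AND w6 = F AND F = F
w8 = w3 AND w2 = T AND F = F
w9 = w7 OR c = F OR T = T
w10 = w1 AND w9 AND w8 = F AND T AND F = F
w11 = w2 AND w10 = F AND F = F

w4 = T, w11 = F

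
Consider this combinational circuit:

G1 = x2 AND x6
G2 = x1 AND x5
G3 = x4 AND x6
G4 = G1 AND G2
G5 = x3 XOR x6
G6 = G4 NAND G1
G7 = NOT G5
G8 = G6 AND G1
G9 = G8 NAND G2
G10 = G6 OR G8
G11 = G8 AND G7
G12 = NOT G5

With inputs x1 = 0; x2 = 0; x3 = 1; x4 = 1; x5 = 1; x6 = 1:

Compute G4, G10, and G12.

G4 = 0, G10 = 1, G12 = 1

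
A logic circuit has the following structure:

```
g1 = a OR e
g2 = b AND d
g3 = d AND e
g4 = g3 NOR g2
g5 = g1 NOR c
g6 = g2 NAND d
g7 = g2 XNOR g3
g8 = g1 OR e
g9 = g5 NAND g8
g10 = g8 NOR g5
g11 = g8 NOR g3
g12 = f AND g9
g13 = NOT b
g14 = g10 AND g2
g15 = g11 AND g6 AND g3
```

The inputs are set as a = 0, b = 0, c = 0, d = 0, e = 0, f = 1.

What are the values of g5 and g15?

g1 = a OR e = 0 OR 0 = 0
g2 = b AND d = 0 AND 0 = 0
g3 = d AND e = 0 AND 0 = 0
g5 = g1 NOR c = 0 NOR 0 = 1
g6 = g2 NAND d = 0 NAND 0 = 1
g8 = g1 OR e = 0 OR 0 = 0
g11 = g8 NOR g3 = 0 NOR 0 = 1
g15 = g11 AND g6 AND g3 = 1 AND 1 AND 0 = 0

g5 = 1; g15 = 0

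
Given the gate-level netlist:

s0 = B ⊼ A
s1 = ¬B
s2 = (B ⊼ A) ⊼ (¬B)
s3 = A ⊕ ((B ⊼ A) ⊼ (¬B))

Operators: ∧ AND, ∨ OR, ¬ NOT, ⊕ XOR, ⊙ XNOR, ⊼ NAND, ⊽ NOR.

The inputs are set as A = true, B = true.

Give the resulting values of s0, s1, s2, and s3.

s0 = false; s1 = false; s2 = true; s3 = false

s0 = true ⊼ true = false
s1 = ¬true = false
s2 = (true ⊼ true) ⊼ (¬true) = true
s3 = true ⊕ ((true ⊼ true) ⊼ (¬true)) = false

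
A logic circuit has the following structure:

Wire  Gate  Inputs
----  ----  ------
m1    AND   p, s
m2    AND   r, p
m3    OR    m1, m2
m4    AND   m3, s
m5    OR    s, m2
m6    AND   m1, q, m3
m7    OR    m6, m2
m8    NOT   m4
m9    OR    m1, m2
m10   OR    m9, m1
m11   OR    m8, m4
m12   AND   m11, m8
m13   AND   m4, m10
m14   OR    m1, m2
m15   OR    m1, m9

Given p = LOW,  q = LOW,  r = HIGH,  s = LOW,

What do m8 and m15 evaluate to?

m1 = p AND s = LOW AND LOW = LOW
m2 = r AND p = HIGH AND LOW = LOW
m3 = m1 OR m2 = LOW OR LOW = LOW
m4 = m3 AND s = LOW AND LOW = LOW
m8 = NOT m4 = NOT LOW = HIGH
m9 = m1 OR m2 = LOW OR LOW = LOW
m15 = m1 OR m9 = LOW OR LOW = LOW

m8 = HIGH, m15 = LOW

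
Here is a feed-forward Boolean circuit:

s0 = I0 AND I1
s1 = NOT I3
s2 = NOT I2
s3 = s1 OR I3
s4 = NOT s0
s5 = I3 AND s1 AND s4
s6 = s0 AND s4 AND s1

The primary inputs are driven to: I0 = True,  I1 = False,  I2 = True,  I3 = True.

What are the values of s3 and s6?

s3 = True  s6 = False

s0 = I0 AND I1 = True AND False = False
s1 = NOT I3 = NOT True = False
s3 = s1 OR I3 = False OR True = True
s4 = NOT s0 = NOT False = True
s6 = s0 AND s4 AND s1 = False AND True AND False = False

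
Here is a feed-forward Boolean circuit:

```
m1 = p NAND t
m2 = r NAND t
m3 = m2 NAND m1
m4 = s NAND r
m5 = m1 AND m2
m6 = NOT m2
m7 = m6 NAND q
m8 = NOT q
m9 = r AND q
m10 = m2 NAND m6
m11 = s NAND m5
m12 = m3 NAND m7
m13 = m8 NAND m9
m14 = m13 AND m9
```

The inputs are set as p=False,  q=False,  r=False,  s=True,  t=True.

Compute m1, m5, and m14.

m1 = True  m5 = True  m14 = False

m1 = p NAND t = False NAND True = True
m2 = r NAND t = False NAND True = True
m5 = m1 AND m2 = True AND True = True
m8 = NOT q = NOT False = True
m9 = r AND q = False AND False = False
m13 = m8 NAND m9 = True NAND False = True
m14 = m13 AND m9 = True AND False = False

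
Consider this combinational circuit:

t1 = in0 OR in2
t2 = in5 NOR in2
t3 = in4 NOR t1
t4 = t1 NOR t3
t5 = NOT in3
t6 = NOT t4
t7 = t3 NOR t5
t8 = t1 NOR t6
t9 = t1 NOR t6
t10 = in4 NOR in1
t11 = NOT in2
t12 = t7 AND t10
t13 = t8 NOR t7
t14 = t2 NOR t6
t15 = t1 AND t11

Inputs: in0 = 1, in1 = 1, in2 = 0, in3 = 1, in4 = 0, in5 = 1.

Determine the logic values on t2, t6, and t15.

t1 = in0 OR in2 = 1 OR 0 = 1
t2 = in5 NOR in2 = 1 NOR 0 = 0
t3 = in4 NOR t1 = 0 NOR 1 = 0
t4 = t1 NOR t3 = 1 NOR 0 = 0
t6 = NOT t4 = NOT 0 = 1
t11 = NOT in2 = NOT 0 = 1
t15 = t1 AND t11 = 1 AND 1 = 1

t2 = 0, t6 = 1, t15 = 1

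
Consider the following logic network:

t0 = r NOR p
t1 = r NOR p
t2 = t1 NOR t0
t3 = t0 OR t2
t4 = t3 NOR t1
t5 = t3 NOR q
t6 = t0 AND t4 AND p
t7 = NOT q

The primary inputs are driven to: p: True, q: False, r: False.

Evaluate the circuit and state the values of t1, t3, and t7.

t1 = False  t3 = True  t7 = True

t0 = r NOR p = False NOR True = False
t1 = r NOR p = False NOR True = False
t2 = t1 NOR t0 = False NOR False = True
t3 = t0 OR t2 = False OR True = True
t7 = NOT q = NOT False = True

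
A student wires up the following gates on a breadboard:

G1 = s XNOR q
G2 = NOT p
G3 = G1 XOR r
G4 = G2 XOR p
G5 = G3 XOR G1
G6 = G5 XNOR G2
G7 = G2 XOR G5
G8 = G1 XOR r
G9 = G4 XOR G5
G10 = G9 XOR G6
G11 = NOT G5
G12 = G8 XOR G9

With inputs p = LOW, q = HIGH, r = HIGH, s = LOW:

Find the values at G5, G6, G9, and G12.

G1 = s XNOR q = LOW XNOR HIGH = LOW
G2 = NOT p = NOT LOW = HIGH
G3 = G1 XOR r = LOW XOR HIGH = HIGH
G4 = G2 XOR p = HIGH XOR LOW = HIGH
G5 = G3 XOR G1 = HIGH XOR LOW = HIGH
G6 = G5 XNOR G2 = HIGH XNOR HIGH = HIGH
G8 = G1 XOR r = LOW XOR HIGH = HIGH
G9 = G4 XOR G5 = HIGH XOR HIGH = LOW
G12 = G8 XOR G9 = HIGH XOR LOW = HIGH

G5 = HIGH  G6 = HIGH  G9 = LOW  G12 = HIGH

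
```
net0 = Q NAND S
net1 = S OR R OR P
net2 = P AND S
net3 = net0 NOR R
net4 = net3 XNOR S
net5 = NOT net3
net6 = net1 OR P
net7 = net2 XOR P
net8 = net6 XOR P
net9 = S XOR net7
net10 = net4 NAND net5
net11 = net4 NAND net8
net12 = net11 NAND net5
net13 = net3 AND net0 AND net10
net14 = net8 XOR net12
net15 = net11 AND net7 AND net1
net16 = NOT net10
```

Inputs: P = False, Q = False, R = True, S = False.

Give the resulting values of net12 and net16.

net0 = Q NAND S = False NAND False = True
net1 = S OR R OR P = False OR True OR False = True
net3 = net0 NOR R = True NOR True = False
net4 = net3 XNOR S = False XNOR False = True
net5 = NOT net3 = NOT False = True
net6 = net1 OR P = True OR False = True
net8 = net6 XOR P = True XOR False = True
net10 = net4 NAND net5 = True NAND True = False
net11 = net4 NAND net8 = True NAND True = False
net12 = net11 NAND net5 = False NAND True = True
net16 = NOT net10 = NOT False = True

net12 = True, net16 = True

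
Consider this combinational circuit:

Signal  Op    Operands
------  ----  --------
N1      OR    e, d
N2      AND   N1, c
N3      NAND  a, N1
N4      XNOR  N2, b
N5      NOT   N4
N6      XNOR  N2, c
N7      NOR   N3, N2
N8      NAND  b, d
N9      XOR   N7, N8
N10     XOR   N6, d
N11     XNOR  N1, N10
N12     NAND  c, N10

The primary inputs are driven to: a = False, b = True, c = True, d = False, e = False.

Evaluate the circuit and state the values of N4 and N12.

N4 = False  N12 = True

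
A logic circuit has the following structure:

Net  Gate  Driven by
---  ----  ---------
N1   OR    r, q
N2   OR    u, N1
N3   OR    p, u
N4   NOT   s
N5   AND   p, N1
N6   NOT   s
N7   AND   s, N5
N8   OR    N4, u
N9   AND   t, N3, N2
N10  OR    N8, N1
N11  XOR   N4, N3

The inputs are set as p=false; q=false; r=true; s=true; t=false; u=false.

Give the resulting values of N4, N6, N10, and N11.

N4 = false, N6 = false, N10 = true, N11 = false

N1 = r OR q = true OR false = true
N3 = p OR u = false OR false = false
N4 = NOT s = NOT true = false
N6 = NOT s = NOT true = false
N8 = N4 OR u = false OR false = false
N10 = N8 OR N1 = false OR true = true
N11 = N4 XOR N3 = false XOR false = false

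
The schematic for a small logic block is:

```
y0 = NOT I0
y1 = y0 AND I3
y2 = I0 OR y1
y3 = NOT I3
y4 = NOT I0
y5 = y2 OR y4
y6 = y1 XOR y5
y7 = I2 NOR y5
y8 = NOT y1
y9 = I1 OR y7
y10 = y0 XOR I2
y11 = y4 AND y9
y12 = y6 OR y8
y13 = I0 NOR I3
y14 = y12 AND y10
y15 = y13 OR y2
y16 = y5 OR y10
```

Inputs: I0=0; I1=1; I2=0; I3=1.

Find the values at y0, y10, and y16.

y0 = 1  y10 = 1  y16 = 1

y0 = NOT I0 = NOT 0 = 1
y1 = y0 AND I3 = 1 AND 1 = 1
y2 = I0 OR y1 = 0 OR 1 = 1
y4 = NOT I0 = NOT 0 = 1
y5 = y2 OR y4 = 1 OR 1 = 1
y10 = y0 XOR I2 = 1 XOR 0 = 1
y16 = y5 OR y10 = 1 OR 1 = 1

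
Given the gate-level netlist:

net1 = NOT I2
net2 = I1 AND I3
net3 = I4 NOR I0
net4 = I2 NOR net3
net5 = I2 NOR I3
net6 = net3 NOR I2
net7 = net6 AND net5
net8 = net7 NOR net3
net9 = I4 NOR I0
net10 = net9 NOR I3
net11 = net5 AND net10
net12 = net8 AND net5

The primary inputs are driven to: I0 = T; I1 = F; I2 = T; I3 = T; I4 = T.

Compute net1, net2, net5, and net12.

net1 = F  net2 = F  net5 = F  net12 = F

net1 = NOT I2 = NOT T = F
net2 = I1 AND I3 = F AND T = F
net3 = I4 NOR I0 = T NOR T = F
net5 = I2 NOR I3 = T NOR T = F
net6 = net3 NOR I2 = F NOR T = F
net7 = net6 AND net5 = F AND F = F
net8 = net7 NOR net3 = F NOR F = T
net12 = net8 AND net5 = T AND F = F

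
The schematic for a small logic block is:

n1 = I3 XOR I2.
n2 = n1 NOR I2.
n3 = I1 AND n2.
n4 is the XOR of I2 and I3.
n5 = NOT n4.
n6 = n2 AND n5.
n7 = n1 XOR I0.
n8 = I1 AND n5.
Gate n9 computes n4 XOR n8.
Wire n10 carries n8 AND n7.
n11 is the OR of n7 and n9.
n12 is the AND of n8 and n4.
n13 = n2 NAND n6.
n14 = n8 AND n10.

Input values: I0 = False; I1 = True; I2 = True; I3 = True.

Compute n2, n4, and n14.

n2 = False; n4 = False; n14 = False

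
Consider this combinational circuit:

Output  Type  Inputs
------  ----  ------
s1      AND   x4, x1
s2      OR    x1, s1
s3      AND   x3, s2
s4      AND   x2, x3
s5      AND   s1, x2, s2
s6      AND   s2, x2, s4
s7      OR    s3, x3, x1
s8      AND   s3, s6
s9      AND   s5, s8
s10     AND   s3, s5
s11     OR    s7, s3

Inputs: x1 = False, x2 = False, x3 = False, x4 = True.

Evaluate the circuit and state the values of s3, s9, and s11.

s3 = False, s9 = False, s11 = False

s1 = x4 AND x1 = True AND False = False
s2 = x1 OR s1 = False OR False = False
s3 = x3 AND s2 = False AND False = False
s4 = x2 AND x3 = False AND False = False
s5 = s1 AND x2 AND s2 = False AND False AND False = False
s6 = s2 AND x2 AND s4 = False AND False AND False = False
s7 = s3 OR x3 OR x1 = False OR False OR False = False
s8 = s3 AND s6 = False AND False = False
s9 = s5 AND s8 = False AND False = False
s11 = s7 OR s3 = False OR False = False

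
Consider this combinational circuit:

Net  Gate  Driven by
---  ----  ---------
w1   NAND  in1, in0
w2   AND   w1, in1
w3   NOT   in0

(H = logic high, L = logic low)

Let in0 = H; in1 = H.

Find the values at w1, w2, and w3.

w1 = L, w2 = L, w3 = L

w1 = in1 NAND in0 = H NAND H = L
w2 = w1 AND in1 = L AND H = L
w3 = NOT in0 = NOT H = L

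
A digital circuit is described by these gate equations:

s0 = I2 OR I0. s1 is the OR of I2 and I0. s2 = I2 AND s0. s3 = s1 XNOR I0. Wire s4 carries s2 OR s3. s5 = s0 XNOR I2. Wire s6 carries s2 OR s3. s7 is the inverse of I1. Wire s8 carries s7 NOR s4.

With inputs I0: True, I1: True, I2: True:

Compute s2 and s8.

s0 = I2 OR I0 = True OR True = True
s1 = I2 OR I0 = True OR True = True
s2 = I2 AND s0 = True AND True = True
s3 = s1 XNOR I0 = True XNOR True = True
s4 = s2 OR s3 = True OR True = True
s7 = NOT I1 = NOT True = False
s8 = s7 NOR s4 = False NOR True = False

s2 = True, s8 = False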